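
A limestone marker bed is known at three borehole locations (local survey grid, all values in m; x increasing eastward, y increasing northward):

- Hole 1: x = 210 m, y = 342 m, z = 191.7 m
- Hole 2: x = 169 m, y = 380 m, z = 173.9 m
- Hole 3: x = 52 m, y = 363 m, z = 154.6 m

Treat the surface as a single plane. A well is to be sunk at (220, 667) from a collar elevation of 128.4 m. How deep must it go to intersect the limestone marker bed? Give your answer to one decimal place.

16.3 m

Let the plane be z = a·x + b·y + c.
Hole 2−Hole 1: −41a + 38b = −17.8;  Hole 3−Hole 1: −158a + 21b = −37.1.
Solving gives a = 0.20144, b = −0.25108.
Then c = 191.7 − a·210 − b·342 = 235.27.
At (220, 667): z_contact = 44.32 − 167.47 + 235.27 = 112.11 m.
Depth below ground = 128.4 − 112.11 = 16.3 m.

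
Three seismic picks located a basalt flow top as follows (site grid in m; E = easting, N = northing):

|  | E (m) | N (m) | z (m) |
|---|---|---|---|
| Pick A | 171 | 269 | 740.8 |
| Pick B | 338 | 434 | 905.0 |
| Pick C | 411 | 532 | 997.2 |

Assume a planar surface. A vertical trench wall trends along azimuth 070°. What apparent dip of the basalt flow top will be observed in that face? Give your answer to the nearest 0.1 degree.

24.8°

Two edge vectors: Pick A→Pick B = (167, 165, 164.2), Pick A→Pick C = (240, 263, 256.4).
Normal n = (Pick A→Pick B) × (Pick A→Pick C) = (-878.6, -3410.8, 4321).
So ∂z/∂E = −n_x/n_z = 0.20333 and ∂z/∂N = −n_y/n_z = 0.78935.
Unit vector along 070° is (sin 70°, cos 70°) = (0.9397, 0.3420).
Slope in that direction = a·(0.9397) + b·(0.3420) = 0.46105.
Apparent dip = arctan|0.46105| = 24.8° (true dip is 39.2°, so apparent ≤ true as expected).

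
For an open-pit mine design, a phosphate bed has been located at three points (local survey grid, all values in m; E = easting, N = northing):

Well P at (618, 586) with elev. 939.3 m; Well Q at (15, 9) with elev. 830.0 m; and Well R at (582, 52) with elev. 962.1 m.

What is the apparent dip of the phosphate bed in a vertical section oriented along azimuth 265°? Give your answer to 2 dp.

Let the plane be z = a·E + b·N + c.
Well Q−Well P: −603a − 577b = −109.3;  Well R−Well P: −36a − 534b = 22.8.
Solving gives a = 0.23743, b = −0.05870.
Unit vector along 265° is (sin 265°, cos 265°) = (-0.9962, -0.0872).
Slope in that direction = a·(-0.9962) + b·(-0.0872) = −0.23141.
Apparent dip = arctan|0.23141| = 13.03° (true dip is 13.7°, so apparent ≤ true as expected).

13.03°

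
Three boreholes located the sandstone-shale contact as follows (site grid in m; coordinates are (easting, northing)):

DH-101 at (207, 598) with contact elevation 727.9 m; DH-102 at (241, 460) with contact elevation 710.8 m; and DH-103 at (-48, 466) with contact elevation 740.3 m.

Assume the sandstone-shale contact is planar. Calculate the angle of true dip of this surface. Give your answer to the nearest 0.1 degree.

8.0°

Let the plane be z = a·E + b·N + c.
DH-102−DH-101: 34a − 138b = −17.1;  DH-103−DH-101: −255a − 132b = 12.4.
Solving gives a = −0.10002, b = 0.09927.
Gradient magnitude |∇z| = √(a² + b²) = √(0.01000 + 0.00985) = 0.14092.
True dip = arctan(0.14092) = 8.0°, dipping toward SE (azimuth ≈ 135°).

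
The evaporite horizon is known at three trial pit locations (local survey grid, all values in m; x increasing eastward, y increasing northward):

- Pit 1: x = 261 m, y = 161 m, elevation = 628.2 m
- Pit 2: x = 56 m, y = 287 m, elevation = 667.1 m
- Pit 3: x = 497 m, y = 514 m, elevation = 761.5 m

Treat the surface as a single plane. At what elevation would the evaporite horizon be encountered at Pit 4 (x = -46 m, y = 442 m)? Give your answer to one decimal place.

719.5 m

Two edge vectors: Pit 1→Pit 2 = (-205, 126, 38.9), Pit 1→Pit 3 = (236, 353, 133.3).
Normal n = (Pit 1→Pit 2) × (Pit 1→Pit 3) = (3064.1, 36506.9, -102101).
So ∂z/∂x = −n_x/n_z = 0.03001 and ∂z/∂y = −n_y/n_z = 0.35756.
Intercept c from Pit 1: 628.2 − 7.83 − 57.57 = 562.80.
At (-46, 442): z = −1.4 + 158.0 + 562.80 = 719.5 m.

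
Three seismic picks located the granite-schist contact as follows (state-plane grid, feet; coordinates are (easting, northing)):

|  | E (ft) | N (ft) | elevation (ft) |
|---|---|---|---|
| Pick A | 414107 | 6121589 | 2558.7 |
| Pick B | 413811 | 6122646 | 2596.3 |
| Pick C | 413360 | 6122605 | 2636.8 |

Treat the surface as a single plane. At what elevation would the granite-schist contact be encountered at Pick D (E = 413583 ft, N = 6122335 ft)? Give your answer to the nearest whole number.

2614 ft

Let the plane be z = a·E + b·N + c.
Pick B−Pick A: −296a + 1057b = 37.6;  Pick C−Pick A: −747a + 1016b = 78.1.
Solving gives a = −0.09072463, b = 0.01016605.
Then c = 2558.7 − a·414107 − b·6121589 = −22103.95.
At (413583, 6122335): z = −37522.2 + 62239.9 − 22103.95 = 2613.8 ft.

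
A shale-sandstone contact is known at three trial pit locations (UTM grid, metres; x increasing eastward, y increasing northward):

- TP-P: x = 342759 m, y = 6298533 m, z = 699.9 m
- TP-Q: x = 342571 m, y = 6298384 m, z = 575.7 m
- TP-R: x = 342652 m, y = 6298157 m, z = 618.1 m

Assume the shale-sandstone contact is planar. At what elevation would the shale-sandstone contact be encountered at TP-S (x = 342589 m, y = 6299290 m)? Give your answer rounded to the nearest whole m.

Two edge vectors: TP-P→TP-Q = (-188, -149, -124.2), TP-P→TP-R = (-107, -376, -81.8).
Normal n = (TP-P→TP-Q) × (TP-P→TP-R) = (-34511, -2089, 54745).
So ∂z/∂x = −n_x/n_z = 0.63039547 and ∂z/∂y = −n_y/n_z = 0.03815874.
Intercept c from TP-P: 699.9 − 216073.72 − 240344.06 = −455717.88.
At (342589, 6299290): z = 215966.6 + 240372.9 − 455717.88 = 621.6 m.

622 m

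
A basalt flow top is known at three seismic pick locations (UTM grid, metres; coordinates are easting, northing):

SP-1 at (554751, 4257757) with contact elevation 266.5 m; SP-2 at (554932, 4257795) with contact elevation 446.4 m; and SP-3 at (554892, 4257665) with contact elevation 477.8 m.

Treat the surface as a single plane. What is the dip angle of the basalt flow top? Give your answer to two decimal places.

Two edge vectors: SP-1→SP-2 = (181, 38, 179.9), SP-1→SP-3 = (141, -92, 211.3).
Normal n = (SP-1→SP-2) × (SP-1→SP-3) = (24580.2, -12879.4, -22010).
So ∂z/∂easting = −n_x/n_z = 1.11677 and ∂z/∂northing = −n_y/n_z = −0.58516.
Gradient magnitude |∇z| = √(a² + b²) = √(1.24718 + 0.34241) = 1.26079.
True dip = arctan(1.26079) = 51.58°, dipping toward WNW (azimuth ≈ 298°).

51.58°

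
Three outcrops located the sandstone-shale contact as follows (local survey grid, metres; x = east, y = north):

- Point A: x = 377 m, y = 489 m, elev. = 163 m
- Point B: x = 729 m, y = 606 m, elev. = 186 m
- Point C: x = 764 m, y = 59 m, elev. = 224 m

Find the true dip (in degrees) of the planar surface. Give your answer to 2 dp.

6.14°

Let the plane be z = a·x + b·y + c.
Point B−Point A: 352a + 117b = 23;  Point C−Point A: 387a − 430b = 61.
Solving gives a = 0.08659, b = −0.06393.
Gradient magnitude |∇z| = √(a² + b²) = √(0.00750 + 0.00409) = 0.10763.
True dip = arctan(0.10763) = 6.14°, dipping toward NW (azimuth ≈ 306°).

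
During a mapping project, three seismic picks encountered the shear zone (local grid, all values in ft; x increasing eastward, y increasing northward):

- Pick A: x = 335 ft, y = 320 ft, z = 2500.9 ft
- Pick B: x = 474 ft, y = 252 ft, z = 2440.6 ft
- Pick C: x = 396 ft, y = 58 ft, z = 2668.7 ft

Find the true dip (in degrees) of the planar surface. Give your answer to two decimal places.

Let the plane be z = a·x + b·y + c.
Pick B−Pick A: 139a − 68b = −60.3;  Pick C−Pick A: 61a − 262b = 167.8.
Solving gives a = −0.84317, b = −0.83677.
Gradient magnitude |∇z| = √(a² + b²) = √(0.71093 + 0.70018) = 1.18790.
True dip = arctan(1.18790) = 49.91°, dipping toward NE (azimuth ≈ 045°).

49.91°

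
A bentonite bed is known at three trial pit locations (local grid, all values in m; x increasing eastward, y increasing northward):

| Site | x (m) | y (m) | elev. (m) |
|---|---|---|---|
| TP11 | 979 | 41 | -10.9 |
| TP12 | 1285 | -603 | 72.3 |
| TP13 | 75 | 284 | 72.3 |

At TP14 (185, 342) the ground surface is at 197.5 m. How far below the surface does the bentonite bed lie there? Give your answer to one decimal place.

152.7 m

Let the plane be z = a·x + b·y + c.
TP12−TP11: 306a − 644b = 83.2;  TP13−TP11: −904a + 243b = 83.2.
Solving gives a = −0.145325, b = −0.198244.
Then c = -10.9 − a·979 − b·41 = 139.50.
At (185, 342): z_contact = −26.89 − 67.80 + 139.50 = 44.82 m.
Depth below ground = 197.5 − 44.82 = 152.7 m.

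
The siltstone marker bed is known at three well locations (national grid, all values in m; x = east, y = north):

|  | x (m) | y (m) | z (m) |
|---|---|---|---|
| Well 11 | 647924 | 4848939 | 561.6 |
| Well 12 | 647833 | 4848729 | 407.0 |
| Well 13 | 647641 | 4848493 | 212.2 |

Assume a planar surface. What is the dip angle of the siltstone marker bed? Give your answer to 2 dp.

Let the plane be z = a·x + b·y + c.
Well 12−Well 11: −91a − 210b = −154.6;  Well 13−Well 11: −283a − 446b = −349.4.
Solving gives a = 0.23468, b = 0.63449.
Gradient magnitude |∇z| = √(a² + b²) = √(0.05508 + 0.40258) = 0.67651.
True dip = arctan(0.67651) = 34.08°, dipping toward SSW (azimuth ≈ 200°).

34.08°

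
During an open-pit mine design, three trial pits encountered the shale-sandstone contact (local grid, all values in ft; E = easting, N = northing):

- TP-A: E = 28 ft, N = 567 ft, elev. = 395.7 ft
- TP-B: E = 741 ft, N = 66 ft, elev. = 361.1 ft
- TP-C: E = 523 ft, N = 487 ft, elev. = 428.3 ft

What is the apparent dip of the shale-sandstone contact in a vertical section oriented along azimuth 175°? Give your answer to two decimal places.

11.41°

Let the plane be z = a·E + b·N + c.
TP-B−TP-A: 713a − 501b = −34.6;  TP-C−TP-A: 495a − 80b = 32.6.
Solving gives a = 0.10003, b = 0.21142.
Unit vector along 175° is (sin 175°, cos 175°) = (0.0872, -0.9962).
Slope in that direction = a·(0.0872) + b·(-0.9962) = −0.20189.
Apparent dip = arctan|0.20189| = 11.41° (true dip is 13.2°, so apparent ≤ true as expected).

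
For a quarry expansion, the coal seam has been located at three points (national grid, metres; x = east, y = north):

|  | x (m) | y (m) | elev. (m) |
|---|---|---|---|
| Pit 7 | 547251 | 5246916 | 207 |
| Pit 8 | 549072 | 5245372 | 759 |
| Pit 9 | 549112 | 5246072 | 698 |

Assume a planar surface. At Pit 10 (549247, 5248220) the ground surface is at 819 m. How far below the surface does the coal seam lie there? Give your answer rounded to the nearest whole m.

306 m

Two edge vectors: Pit 7→Pit 8 = (1821, -1544, 552), Pit 7→Pit 9 = (1861, -844, 491).
Normal n = (Pit 7→Pit 8) × (Pit 7→Pit 9) = (-292216, 133161, 1336460).
So ∂z/∂x = −n_x/n_z = 0.21864927 and ∂z/∂y = −n_y/n_z = −0.09963710.
Intercept c from Pit 7: 207 − 119656.03 + 522787.50 = 403338.47.
At (549247, 5248220): z_contact = 120092.5 − 522917.4 + 403338.47 = 513.5 m.
Depth below ground = 819 − 513.5 = 306 m.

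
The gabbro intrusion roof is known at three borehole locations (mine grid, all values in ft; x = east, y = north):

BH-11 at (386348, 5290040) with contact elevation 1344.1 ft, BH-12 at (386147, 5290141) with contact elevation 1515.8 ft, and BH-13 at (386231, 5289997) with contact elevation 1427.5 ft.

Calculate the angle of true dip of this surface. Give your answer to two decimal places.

Let the plane be z = a·x + b·y + c.
BH-12−BH-11: −201a + 101b = 171.7;  BH-13−BH-11: −117a − 43b = 83.4.
Solving gives a = −0.77256, b = 0.16254.
Gradient magnitude |∇z| = √(a² + b²) = √(0.59684 + 0.02642) = 0.78947.
True dip = arctan(0.78947) = 38.29°, dipping toward ESE (azimuth ≈ 102°).

38.29°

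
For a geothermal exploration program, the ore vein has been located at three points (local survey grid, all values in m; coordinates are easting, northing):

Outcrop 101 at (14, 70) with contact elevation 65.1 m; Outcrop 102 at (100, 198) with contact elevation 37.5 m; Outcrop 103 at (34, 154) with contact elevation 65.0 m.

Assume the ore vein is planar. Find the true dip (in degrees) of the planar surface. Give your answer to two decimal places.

Let the plane be z = a·easting + b·northing + c.
Outcrop 102−Outcrop 101: 86a + 128b = −27.6;  Outcrop 103−Outcrop 101: 20a + 84b = −0.1.
Solving gives a = −0.49434, b = 0.11651.
Gradient magnitude |∇z| = √(a² + b²) = √(0.24437 + 0.01357) = 0.50788.
True dip = arctan(0.50788) = 26.93°, dipping toward ESE (azimuth ≈ 103°).

26.93°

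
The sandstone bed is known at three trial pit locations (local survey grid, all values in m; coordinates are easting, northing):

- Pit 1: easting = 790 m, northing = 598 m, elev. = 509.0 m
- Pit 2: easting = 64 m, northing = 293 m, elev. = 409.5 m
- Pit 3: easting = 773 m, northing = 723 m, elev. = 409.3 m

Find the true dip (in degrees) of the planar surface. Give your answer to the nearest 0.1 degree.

40.7°

Let the plane be z = a·easting + b·northing + c.
Pit 2−Pit 1: −726a − 305b = −99.5;  Pit 3−Pit 1: −17a + 125b = −99.7.
Solving gives a = 0.44661, b = −0.73686.
Gradient magnitude |∇z| = √(a² + b²) = √(0.19946 + 0.54296) = 0.86164.
True dip = arctan(0.86164) = 40.7°, dipping toward NNW (azimuth ≈ 329°).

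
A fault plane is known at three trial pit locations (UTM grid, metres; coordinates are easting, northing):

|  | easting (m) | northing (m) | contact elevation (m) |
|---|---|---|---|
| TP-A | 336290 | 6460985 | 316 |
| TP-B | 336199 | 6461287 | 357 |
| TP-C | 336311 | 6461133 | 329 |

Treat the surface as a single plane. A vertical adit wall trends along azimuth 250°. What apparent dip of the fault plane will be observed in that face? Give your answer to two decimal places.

3.79°

Two edge vectors: TP-A→TP-B = (-91, 302, 41), TP-A→TP-C = (21, 148, 13).
Normal n = (TP-A→TP-B) × (TP-A→TP-C) = (-2142, 2044, -19810).
So ∂z/∂easting = −n_x/n_z = −0.10813 and ∂z/∂northing = −n_y/n_z = 0.10318.
Unit vector along 250° is (sin 250°, cos 250°) = (-0.9397, -0.3420).
Slope in that direction = a·(-0.9397) + b·(-0.3420) = 0.06632.
Apparent dip = arctan|0.06632| = 3.79° (true dip is 8.5°, so apparent ≤ true as expected).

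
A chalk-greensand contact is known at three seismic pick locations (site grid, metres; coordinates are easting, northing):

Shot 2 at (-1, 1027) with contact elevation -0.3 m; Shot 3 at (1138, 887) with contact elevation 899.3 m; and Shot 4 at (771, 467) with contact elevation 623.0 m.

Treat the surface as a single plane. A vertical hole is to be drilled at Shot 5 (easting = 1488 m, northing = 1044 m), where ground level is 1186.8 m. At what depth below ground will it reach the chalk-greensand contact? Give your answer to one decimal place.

Let the plane be z = a·easting + b·northing + c.
Shot 3−Shot 2: 1139a − 140b = 899.6;  Shot 4−Shot 2: 772a − 560b = 623.3.
Solving gives a = 0.786232, b = −0.029159.
Then c = -0.3 − a·-1 − b·1027 = 30.43.
At (1488, 1044): z_contact = 1169.91 − 30.44 + 30.43 = 1169.90 m.
Depth below ground = 1186.8 − 1169.90 = 16.9 m.

16.9 m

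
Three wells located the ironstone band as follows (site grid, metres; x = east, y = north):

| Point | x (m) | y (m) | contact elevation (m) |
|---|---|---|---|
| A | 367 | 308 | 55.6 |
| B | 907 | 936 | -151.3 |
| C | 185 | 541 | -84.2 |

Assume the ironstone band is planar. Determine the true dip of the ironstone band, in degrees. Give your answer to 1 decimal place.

26.5°

Let the plane be z = a·x + b·y + c.
B−A: 540a + 628b = −206.9;  C−A: −182a + 233b = −139.8.
Solving gives a = 0.16486, b = −0.47122.
Gradient magnitude |∇z| = √(a² + b²) = √(0.02718 + 0.22205) = 0.49923.
True dip = arctan(0.49923) = 26.5°, dipping toward NNW (azimuth ≈ 341°).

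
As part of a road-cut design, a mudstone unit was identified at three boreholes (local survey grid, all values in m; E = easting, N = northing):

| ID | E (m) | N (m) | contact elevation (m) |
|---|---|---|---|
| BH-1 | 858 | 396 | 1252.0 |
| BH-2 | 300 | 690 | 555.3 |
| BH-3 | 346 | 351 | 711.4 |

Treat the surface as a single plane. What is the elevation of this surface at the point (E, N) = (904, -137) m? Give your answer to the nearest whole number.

Let the plane be z = a·E + b·N + c.
BH-2−BH-1: −558a + 294b = −696.7;  BH-3−BH-1: −512a − 45b = −540.6.
Solving gives a = 1.08341, b = −0.31346.
Then c = 1252 − a·858 − b·396 = 446.56.
At (904, -137): z = 979.4 + 42.9 + 446.56 = 1468.9 m.

1469 m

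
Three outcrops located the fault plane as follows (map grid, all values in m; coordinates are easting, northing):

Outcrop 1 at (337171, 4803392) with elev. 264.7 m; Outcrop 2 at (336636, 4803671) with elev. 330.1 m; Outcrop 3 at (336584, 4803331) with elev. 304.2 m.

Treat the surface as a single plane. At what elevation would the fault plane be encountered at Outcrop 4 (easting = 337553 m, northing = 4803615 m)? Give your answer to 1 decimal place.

Two edge vectors: Outcrop 1→Outcrop 2 = (-535, 279, 65.4), Outcrop 1→Outcrop 3 = (-587, -61, 39.5).
Normal n = (Outcrop 1→Outcrop 2) × (Outcrop 1→Outcrop 3) = (15009.9, -17257.3, 196408).
So ∂z/∂easting = −n_x/n_z = −0.076422040 and ∂z/∂northing = −n_y/n_z = 0.087864547.
Intercept c from Outcrop 1: 264.7 + 25767.30 − 422047.86 = −396015.87.
At (337553, 4803615): z = −25796.5 + 422067.5 − 396015.87 = 255.1 m.

255.1 m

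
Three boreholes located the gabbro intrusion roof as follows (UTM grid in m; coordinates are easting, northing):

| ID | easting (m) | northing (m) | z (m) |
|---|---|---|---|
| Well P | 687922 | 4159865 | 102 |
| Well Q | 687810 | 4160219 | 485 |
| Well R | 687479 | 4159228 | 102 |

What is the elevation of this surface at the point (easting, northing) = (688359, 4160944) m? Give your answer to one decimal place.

Let the plane be z = a·easting + b·northing + c.
Well Q−Well P: −112a + 354b = 383;  Well R−Well P: −443a − 637b = 0.
Solving gives a = −1.069269742, b = 0.743620873.
Then c = 102 − a·687922 − b·4159865 = −2357686.26.
At (688359, 4160944): z = −736041.5 + 3094164.8 − 2357686.26 = 437.1 m.

437.1 m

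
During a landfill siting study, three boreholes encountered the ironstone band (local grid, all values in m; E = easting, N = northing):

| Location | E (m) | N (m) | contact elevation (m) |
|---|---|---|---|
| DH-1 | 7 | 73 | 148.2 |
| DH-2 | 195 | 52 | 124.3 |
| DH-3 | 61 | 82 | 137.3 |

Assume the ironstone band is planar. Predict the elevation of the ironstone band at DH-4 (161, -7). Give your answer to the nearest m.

Let the plane be z = a·E + b·N + c.
DH-2−DH-1: 188a − 21b = −23.9;  DH-3−DH-1: 54a + 9b = −10.9.
Solving gives a = −0.15711, b = −0.26844.
Then c = 148.2 − a·7 − b·73 = 168.90.
At (161, -7): z = −25.3 + 1.9 + 168.90 = 145.5 m.

145 m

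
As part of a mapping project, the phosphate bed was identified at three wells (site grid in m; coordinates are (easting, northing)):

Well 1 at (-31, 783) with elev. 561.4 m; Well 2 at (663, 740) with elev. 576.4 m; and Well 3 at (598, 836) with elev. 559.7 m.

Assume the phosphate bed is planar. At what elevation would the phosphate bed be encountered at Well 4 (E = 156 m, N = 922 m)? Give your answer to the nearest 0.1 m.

Two edge vectors: Well 1→Well 2 = (694, -43, 15), Well 1→Well 3 = (629, 53, -1.7).
Normal n = (Well 1→Well 2) × (Well 1→Well 3) = (-721.9, 10614.8, 63829).
So ∂z/∂E = −n_x/n_z = 0.01131 and ∂z/∂N = −n_y/n_z = −0.16630.
Intercept c from Well 1: 561.4 + 0.35 + 130.21 = 691.96.
At (156, 922): z = 1.8 − 153.3 + 691.96 = 540.4 m.

540.4 m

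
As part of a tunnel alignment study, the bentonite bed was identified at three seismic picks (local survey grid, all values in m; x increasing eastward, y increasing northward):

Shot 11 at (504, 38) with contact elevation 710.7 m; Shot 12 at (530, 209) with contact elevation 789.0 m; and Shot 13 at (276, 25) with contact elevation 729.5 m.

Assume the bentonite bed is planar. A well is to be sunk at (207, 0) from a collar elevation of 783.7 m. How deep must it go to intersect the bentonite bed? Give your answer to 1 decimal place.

58.5 m

Two edge vectors: Shot 11→Shot 12 = (26, 171, 78.3), Shot 11→Shot 13 = (-228, -13, 18.8).
Normal n = (Shot 11→Shot 12) × (Shot 11→Shot 13) = (4232.7, -18341.2, 38650).
So ∂z/∂x = −n_x/n_z = −0.10951 and ∂z/∂y = −n_y/n_z = 0.47455.
Intercept c from Shot 11: 710.7 + 55.19 − 18.03 = 747.86.
At (207, 0): z_contact = −22.67 + 0.00 + 747.86 = 725.19 m.
Depth below ground = 783.7 − 725.19 = 58.5 m.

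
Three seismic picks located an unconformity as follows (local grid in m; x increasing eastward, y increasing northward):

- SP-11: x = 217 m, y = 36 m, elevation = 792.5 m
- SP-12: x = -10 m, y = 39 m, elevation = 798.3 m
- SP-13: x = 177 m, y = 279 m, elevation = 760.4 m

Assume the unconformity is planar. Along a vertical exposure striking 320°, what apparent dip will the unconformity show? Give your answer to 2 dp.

Two edge vectors: SP-11→SP-12 = (-227, 3, 5.8), SP-11→SP-13 = (-40, 243, -32.1).
Normal n = (SP-11→SP-12) × (SP-11→SP-13) = (-1505.7, -7518.7, -55041).
So ∂z/∂x = −n_x/n_z = −0.02736 and ∂z/∂y = −n_y/n_z = −0.13660.
Unit vector along 320° is (sin 320°, cos 320°) = (-0.6428, 0.7660).
Slope in that direction = a·(-0.6428) + b·(0.7660) = −0.08706.
Apparent dip = arctan|0.08706| = 4.98° (true dip is 7.9°, so apparent ≤ true as expected).

4.98°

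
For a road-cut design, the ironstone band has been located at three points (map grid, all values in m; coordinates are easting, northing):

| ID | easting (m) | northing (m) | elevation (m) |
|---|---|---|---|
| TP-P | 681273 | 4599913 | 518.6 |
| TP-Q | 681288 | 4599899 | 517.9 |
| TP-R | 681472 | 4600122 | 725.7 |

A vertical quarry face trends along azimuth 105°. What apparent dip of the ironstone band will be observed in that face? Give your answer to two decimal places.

Let the plane be z = a·easting + b·northing + c.
TP-Q−TP-P: 15a − 14b = −0.7;  TP-R−TP-P: 199a + 209b = 207.1.
Solving gives a = 0.46497, b = 0.54818.
Unit vector along 105° is (sin 105°, cos 105°) = (0.9659, -0.2588).
Slope in that direction = a·(0.9659) + b·(-0.2588) = 0.30725.
Apparent dip = arctan|0.30725| = 17.08° (true dip is 35.7°, so apparent ≤ true as expected).

17.08°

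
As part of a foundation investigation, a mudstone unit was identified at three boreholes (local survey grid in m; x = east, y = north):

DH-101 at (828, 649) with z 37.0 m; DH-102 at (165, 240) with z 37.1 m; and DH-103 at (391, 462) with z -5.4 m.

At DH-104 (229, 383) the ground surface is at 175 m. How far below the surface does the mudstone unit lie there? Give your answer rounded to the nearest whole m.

191 m

Let the plane be z = a·x + b·y + c.
DH-102−DH-101: −663a − 409b = 0.1;  DH-103−DH-101: −437a − 187b = −42.4.
Solving gives a = 0.31707, b = −0.51423.
Then c = 37 − a·828 − b·649 = 108.20.
At (229, 383): z_contact = 72.6 − 196.9 + 108.20 = -16.1 m.
Depth below ground = 175 − (-16.1) = 191 m.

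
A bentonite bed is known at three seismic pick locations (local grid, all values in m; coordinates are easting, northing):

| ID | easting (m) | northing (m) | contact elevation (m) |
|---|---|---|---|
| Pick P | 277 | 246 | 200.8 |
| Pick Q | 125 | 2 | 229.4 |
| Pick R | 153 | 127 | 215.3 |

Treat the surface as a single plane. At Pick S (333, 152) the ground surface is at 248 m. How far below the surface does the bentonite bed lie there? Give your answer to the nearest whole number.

37 m

Let the plane be z = a·easting + b·northing + c.
Pick Q−Pick P: −152a − 244b = 28.6;  Pick R−Pick P: −124a − 119b = 14.5.
Solving gives a = −0.01106, b = −0.11032.
Then c = 200.8 − a·277 − b·246 = 231.00.
At (333, 152): z_contact = −3.7 − 16.8 + 231.00 = 210.6 m.
Depth below ground = 248 − 210.6 = 37 m.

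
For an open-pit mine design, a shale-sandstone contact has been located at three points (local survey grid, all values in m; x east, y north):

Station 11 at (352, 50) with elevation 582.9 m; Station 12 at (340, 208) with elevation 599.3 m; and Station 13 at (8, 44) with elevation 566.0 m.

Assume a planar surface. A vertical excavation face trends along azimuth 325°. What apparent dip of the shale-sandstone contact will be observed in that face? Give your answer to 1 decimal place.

Two edge vectors: Station 11→Station 12 = (-12, 158, 16.4), Station 11→Station 13 = (-344, -6, -16.9).
Normal n = (Station 11→Station 12) × (Station 11→Station 13) = (-2571.8, -5844.4, 54424).
So ∂z/∂x = −n_x/n_z = 0.04725 and ∂z/∂y = −n_y/n_z = 0.10739.
Unit vector along 325° is (sin 325°, cos 325°) = (-0.5736, 0.8192).
Slope in that direction = a·(-0.5736) + b·(0.8192) = 0.06086.
Apparent dip = arctan|0.06086| = 3.5° (true dip is 6.7°, so apparent ≤ true as expected).

3.5°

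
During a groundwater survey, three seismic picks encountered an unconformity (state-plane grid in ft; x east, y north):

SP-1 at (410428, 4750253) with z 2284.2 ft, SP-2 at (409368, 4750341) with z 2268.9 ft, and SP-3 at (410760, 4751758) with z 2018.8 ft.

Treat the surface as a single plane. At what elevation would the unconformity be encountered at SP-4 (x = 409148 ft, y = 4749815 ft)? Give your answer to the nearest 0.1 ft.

2361.7 ft

Let the plane be z = a·x + b·y + c.
SP-2−SP-1: −1060a + 88b = −15.3;  SP-3−SP-1: 332a + 1505b = −265.4.
Solving gives a = −0.000202337, b = −0.176300880.
Then c = 2284.2 − a·410428 − b·4750253 = 839841.03.
At (409148, 4749815): z = −82.8 − 837396.6 + 839841.03 = 2361.7 ft.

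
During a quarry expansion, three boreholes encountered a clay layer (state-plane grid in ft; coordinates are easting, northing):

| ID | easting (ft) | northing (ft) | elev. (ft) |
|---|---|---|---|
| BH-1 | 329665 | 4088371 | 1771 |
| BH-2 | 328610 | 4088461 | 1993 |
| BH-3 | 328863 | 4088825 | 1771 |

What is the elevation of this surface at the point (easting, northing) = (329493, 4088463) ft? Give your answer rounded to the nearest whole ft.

1773 ft

Two edge vectors: BH-1→BH-2 = (-1055, 90, 222), BH-1→BH-3 = (-802, 454, 0).
Normal n = (BH-1→BH-2) × (BH-1→BH-3) = (-100788, -178044, -406790).
So ∂z/∂easting = −n_x/n_z = −0.24776420 and ∂z/∂northing = −n_y/n_z = −0.43768038.
Intercept c from BH-1: 1771 + 81679.19 + 1789399.75 = 1872849.94.
At (329493, 4088463): z = −81636.6 − 1789440.0 + 1872849.94 = 1773.3 ft.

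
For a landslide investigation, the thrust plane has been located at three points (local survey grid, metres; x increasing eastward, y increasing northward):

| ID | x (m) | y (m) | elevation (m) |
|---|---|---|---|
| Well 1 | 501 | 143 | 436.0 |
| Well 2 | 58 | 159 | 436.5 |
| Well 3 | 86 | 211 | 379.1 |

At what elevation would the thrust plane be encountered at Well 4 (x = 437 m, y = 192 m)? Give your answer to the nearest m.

386 m

Two edge vectors: Well 1→Well 2 = (-443, 16, 0.5), Well 1→Well 3 = (-415, 68, -56.9).
Normal n = (Well 1→Well 2) × (Well 1→Well 3) = (-944.4, -25414.2, -23484).
So ∂z/∂x = −n_x/n_z = −0.04021 and ∂z/∂y = −n_y/n_z = −1.08219.
Intercept c from Well 1: 436 + 20.15 + 154.75 = 610.90.
At (437, 192): z = −17.6 − 207.8 + 610.90 = 385.5 m.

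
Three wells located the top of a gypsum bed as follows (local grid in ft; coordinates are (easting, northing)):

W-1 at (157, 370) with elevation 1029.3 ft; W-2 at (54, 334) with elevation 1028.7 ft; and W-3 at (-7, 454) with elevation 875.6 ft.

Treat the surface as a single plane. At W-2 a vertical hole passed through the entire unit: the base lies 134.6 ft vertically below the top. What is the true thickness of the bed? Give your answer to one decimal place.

Let the plane be z = a·E + b·N + c.
W-2−W-1: −103a − 36b = −0.6;  W-3−W-1: −164a + 84b = −153.7.
Solving gives a = 0.38359, b = −1.08084.
|∇z| = √(a²+b²) = 1.14689, so dip δ = arctan(1.14689) = 48.91°.
True thickness = vertical thickness × cos δ = 134.6 × cos 48.91° = 88.5 ft.

88.5 ft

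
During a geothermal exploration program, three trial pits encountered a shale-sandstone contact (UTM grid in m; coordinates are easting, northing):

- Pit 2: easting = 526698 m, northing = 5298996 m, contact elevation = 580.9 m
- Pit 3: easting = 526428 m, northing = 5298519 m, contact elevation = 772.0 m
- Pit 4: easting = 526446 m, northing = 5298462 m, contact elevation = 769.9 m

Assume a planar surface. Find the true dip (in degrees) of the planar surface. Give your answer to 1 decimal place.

27.0°

Let the plane be z = a·easting + b·northing + c.
Pit 3−Pit 2: −270a − 477b = 191.1;  Pit 4−Pit 2: −252a − 534b = 189.
Solving gives a = −0.49610, b = −0.11982.
Gradient magnitude |∇z| = √(a² + b²) = √(0.24611 + 0.01436) = 0.51036.
True dip = arctan(0.51036) = 27.0°, dipping toward ENE (azimuth ≈ 076°).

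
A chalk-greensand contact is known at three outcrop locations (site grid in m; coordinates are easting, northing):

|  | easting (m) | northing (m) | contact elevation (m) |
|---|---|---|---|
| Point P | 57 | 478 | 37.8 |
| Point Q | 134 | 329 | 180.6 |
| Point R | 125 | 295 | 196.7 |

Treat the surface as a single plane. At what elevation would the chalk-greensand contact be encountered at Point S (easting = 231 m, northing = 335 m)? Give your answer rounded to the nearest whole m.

Two edge vectors: Point P→Point Q = (77, -149, 142.8), Point P→Point R = (68, -183, 158.9).
Normal n = (Point P→Point Q) × (Point P→Point R) = (2456.3, -2524.9, -3959).
So ∂z/∂easting = −n_x/n_z = 0.62043 and ∂z/∂northing = −n_y/n_z = −0.63776.
Intercept c from Point P: 37.8 − 35.36 + 304.85 = 307.29.
At (231, 335): z = 143.3 − 213.7 + 307.29 = 237.0 m.

237 m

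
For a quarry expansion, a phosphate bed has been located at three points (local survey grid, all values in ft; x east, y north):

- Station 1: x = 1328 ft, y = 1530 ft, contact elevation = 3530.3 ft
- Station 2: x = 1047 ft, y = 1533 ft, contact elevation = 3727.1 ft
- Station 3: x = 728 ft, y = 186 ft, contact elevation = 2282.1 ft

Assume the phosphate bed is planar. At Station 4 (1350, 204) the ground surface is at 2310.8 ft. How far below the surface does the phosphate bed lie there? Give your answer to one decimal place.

Let the plane be z = a·x + b·y + c.
Station 2−Station 1: −281a + 3b = 196.8;  Station 3−Station 1: −600a − 1344b = −1248.2.
Solving gives a = −0.687166, b = 1.235491.
Then c = 3530.3 − a·1328 − b·1530 = 2552.56.
At (1350, 204): z_contact = −927.67 + 252.04 + 2552.56 = 1876.92 ft.
Depth below ground = 2310.8 − 1876.92 = 433.9 ft.

433.9 ft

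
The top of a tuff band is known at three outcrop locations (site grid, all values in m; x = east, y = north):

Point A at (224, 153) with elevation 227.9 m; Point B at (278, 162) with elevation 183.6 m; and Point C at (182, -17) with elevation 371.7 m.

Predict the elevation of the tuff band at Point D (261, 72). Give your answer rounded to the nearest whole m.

Two edge vectors: Point A→Point B = (54, 9, -44.3), Point A→Point C = (-42, -170, 143.8).
Normal n = (Point A→Point B) × (Point A→Point C) = (-6236.8, -5904.6, -8802).
So ∂z/∂x = −n_x/n_z = −0.70857 and ∂z/∂y = −n_y/n_z = −0.67082.
Intercept c from Point A: 227.9 + 158.72 + 102.64 = 489.26.
At (261, 72): z = −184.9 − 48.3 + 489.26 = 256.0 m.

256 m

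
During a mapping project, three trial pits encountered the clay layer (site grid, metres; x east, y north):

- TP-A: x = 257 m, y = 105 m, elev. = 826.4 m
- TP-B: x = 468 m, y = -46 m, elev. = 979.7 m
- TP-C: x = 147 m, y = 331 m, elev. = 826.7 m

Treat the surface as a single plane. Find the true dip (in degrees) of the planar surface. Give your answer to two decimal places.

Two edge vectors: TP-A→TP-B = (211, -151, 153.3), TP-A→TP-C = (-110, 226, 0.3).
Normal n = (TP-A→TP-B) × (TP-A→TP-C) = (-34691.1, -16926.3, 31076).
So ∂z/∂x = −n_x/n_z = 1.11633 and ∂z/∂y = −n_y/n_z = 0.54467.
Gradient magnitude |∇z| = √(a² + b²) = √(1.24619 + 0.29667) = 1.24212.
True dip = arctan(1.24212) = 51.16°, dipping toward WSW (azimuth ≈ 244°).

51.16°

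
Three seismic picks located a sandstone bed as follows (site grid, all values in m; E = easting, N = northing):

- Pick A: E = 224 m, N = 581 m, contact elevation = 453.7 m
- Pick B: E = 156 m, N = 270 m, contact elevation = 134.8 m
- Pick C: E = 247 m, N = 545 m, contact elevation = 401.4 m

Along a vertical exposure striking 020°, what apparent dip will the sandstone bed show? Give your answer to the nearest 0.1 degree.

Let the plane be z = a·E + b·N + c.
Pick B−Pick A: −68a − 311b = −318.9;  Pick C−Pick A: 23a − 36b = −52.3.
Solving gives a = −0.49838, b = 1.13437.
Unit vector along 020° is (sin 20°, cos 20°) = (0.3420, 0.9397).
Slope in that direction = a·(0.3420) + b·(0.9397) = 0.89551.
Apparent dip = arctan|0.89551| = 41.8° (true dip is 51.1°, so apparent ≤ true as expected).

41.8°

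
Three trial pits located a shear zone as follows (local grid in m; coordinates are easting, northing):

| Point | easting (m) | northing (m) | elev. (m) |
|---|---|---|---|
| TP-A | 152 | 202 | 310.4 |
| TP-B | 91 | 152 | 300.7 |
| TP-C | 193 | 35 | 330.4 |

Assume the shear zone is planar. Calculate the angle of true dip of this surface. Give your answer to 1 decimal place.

Two edge vectors: TP-A→TP-B = (-61, -50, -9.7), TP-A→TP-C = (41, -167, 20).
Normal n = (TP-A→TP-B) × (TP-A→TP-C) = (-2619.9, 822.3, 12237).
So ∂z/∂easting = −n_x/n_z = 0.21410 and ∂z/∂northing = −n_y/n_z = −0.06720.
Gradient magnitude |∇z| = √(a² + b²) = √(0.04584 + 0.00452) = 0.22439.
True dip = arctan(0.22439) = 12.6°, dipping toward WNW (azimuth ≈ 287°).

12.6°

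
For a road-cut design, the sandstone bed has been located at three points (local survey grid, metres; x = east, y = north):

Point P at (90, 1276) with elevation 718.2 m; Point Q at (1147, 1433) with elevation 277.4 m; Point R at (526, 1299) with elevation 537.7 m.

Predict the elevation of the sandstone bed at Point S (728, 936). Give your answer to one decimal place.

465.9 m

Let the plane be z = a·x + b·y + c.
Point Q−Point P: 1057a + 157b = −440.8;  Point R−Point P: 436a + 23b = −180.5.
Solving gives a = −0.412317, b = −0.031723.
Then c = 718.2 − a·90 − b·1276 = 795.79.
At (728, 936): z = −300.2 − 29.7 + 795.79 = 465.9 m.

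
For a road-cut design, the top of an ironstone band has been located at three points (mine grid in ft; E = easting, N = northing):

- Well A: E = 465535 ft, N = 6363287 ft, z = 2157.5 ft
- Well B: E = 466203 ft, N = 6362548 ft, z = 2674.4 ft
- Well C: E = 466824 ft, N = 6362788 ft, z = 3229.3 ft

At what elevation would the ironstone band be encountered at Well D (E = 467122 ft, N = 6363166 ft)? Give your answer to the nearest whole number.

Two edge vectors: Well A→Well B = (668, -739, 516.9), Well A→Well C = (1289, -499, 1071.8).
Normal n = (Well A→Well B) × (Well A→Well C) = (-534127.1, -49678.3, 619239).
So ∂z/∂E = −n_x/n_z = 0.86255404 and ∂z/∂N = −n_y/n_z = 0.08022476.
Intercept c from Well A: 2157.5 − 401549.09 − 510493.17 = −909884.76.
At (467122, 6363166): z = 402918.0 + 510483.5 − 909884.76 = 3516.7 ft.

3517 ft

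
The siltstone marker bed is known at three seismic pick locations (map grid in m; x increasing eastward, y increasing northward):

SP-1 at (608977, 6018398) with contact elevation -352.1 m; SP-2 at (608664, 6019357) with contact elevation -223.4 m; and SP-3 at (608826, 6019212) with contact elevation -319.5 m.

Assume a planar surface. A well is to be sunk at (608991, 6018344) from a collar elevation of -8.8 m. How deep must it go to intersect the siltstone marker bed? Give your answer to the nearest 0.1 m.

348.1 m

Let the plane be z = a·x + b·y + c.
SP-2−SP-1: −313a + 959b = 128.7;  SP-3−SP-1: −151a + 814b = 32.6.
Solving gives a = −0.668331318, b = −0.083928783.
Then c = -352.1 − a·608977 − b·6018398 = 911763.12.
At (608991, 6018344): z_contact = −407007.76 − 505112.28 + 911763.12 = -356.92 m.
Depth below ground = -8.8 − (-356.92) = 348.1 m.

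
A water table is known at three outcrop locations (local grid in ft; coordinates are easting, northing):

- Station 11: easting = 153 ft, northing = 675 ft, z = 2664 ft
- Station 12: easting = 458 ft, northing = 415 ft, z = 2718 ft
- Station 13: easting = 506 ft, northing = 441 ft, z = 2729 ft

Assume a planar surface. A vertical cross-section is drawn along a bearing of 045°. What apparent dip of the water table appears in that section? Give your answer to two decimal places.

Let the plane be z = a·easting + b·northing + c.
Station 12−Station 11: 305a − 260b = 54;  Station 13−Station 11: 353a − 234b = 65.
Solving gives a = 0.20892, b = 0.03738.
Unit vector along 045° is (sin 45°, cos 45°) = (0.7071, 0.7071).
Slope in that direction = a·(0.7071) + b·(0.7071) = 0.17416.
Apparent dip = arctan|0.17416| = 9.88° (true dip is 12.0°, so apparent ≤ true as expected).

9.88°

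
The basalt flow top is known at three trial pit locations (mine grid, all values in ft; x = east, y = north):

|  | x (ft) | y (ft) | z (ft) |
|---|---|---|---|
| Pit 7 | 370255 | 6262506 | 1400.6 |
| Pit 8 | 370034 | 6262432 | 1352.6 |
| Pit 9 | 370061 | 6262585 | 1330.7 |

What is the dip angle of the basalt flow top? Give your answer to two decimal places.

18.85°

Let the plane be z = a·x + b·y + c.
Pit 8−Pit 7: −221a − 74b = −48;  Pit 9−Pit 7: −194a + 79b = −69.9.
Solving gives a = 0.28177, b = −0.19286.
Gradient magnitude |∇z| = √(a² + b²) = √(0.07940 + 0.03720) = 0.34146.
True dip = arctan(0.34146) = 18.85°, dipping toward NW (azimuth ≈ 304°).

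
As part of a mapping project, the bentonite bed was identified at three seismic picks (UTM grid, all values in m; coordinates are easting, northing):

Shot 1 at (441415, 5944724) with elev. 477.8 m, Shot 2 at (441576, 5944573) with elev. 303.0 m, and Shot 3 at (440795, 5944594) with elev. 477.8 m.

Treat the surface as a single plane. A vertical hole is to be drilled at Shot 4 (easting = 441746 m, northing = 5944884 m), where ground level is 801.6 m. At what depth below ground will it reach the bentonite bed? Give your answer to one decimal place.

Two edge vectors: Shot 1→Shot 2 = (161, -151, -174.8), Shot 1→Shot 3 = (-620, -130, 0).
Normal n = (Shot 1→Shot 2) × (Shot 1→Shot 3) = (-22724, 108376, -114550).
So ∂z/∂easting = −n_x/n_z = −0.198376255 and ∂z/∂northing = −n_y/n_z = 0.946102139.
Intercept c from Shot 1: 477.8 + 87566.25 − 5624316.09 = −5536272.04.
At (441746, 5944884): z_contact = −87631.92 + 5624467.47 − 5536272.04 = 563.51 m.
Depth below ground = 801.6 − 563.51 = 238.1 m.

238.1 m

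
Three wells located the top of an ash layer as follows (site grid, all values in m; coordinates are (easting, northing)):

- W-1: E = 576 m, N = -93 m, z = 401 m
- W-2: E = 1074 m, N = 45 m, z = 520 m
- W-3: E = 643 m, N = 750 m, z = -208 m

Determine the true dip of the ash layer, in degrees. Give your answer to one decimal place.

41.4°

Two edge vectors: W-1→W-2 = (498, 138, 119), W-1→W-3 = (67, 843, -609).
Normal n = (W-1→W-2) × (W-1→W-3) = (-184359, 311255, 410568).
So ∂z/∂E = −n_x/n_z = 0.44903 and ∂z/∂N = −n_y/n_z = −0.75811.
Gradient magnitude |∇z| = √(a² + b²) = √(0.20163 + 0.57473) = 0.88111.
True dip = arctan(0.88111) = 41.4°, dipping toward NNW (azimuth ≈ 329°).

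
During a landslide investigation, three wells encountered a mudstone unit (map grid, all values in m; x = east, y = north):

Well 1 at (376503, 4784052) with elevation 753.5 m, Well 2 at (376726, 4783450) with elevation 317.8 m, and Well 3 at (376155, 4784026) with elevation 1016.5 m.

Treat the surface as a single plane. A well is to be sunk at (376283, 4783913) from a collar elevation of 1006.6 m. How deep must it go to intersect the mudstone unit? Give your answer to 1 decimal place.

Let the plane be z = a·x + b·y + c.
Well 2−Well 1: 223a − 602b = −435.7;  Well 3−Well 1: −348a − 26b = 263.
Solving gives a = −0.788011742, b = 0.431849471.
Then c = 753.5 − a·376503 − b·4784052 = −1768548.04.
At (376283, 4783913): z_contact = −296515.42 + 2065930.30 − 1768548.04 = 866.84 m.
Depth below ground = 1006.6 − 866.84 = 139.8 m.

139.8 m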